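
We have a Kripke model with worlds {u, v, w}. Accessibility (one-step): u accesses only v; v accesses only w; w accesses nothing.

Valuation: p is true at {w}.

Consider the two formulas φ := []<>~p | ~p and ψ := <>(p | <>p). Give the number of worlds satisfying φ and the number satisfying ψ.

For []<>~p | ~p:
u: []<>~p is F, ~p is T. ✓
v: []<>~p is F, ~p is T. ✓
w: []<>~p is T, ~p is F. ✓
— 3 worlds.
For <>(p | <>p):
u: successors {v}; p | <>p there: v:T. ✓
v: successors {w}; p | <>p there: w:T. ✓
w: no successors, so <>(p | <>p) fails. ✗
— 2 worlds.

3 and 2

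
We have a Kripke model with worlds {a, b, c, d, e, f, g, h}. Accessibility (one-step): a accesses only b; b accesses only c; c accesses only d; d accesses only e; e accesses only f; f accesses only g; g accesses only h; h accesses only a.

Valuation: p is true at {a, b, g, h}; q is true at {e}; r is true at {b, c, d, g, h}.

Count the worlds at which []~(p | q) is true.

3

a: successors {b}; ~(p | q) there: b:F. ✗
b: successors {c}; ~(p | q) there: c:T. ✓
c: successors {d}; ~(p | q) there: d:T. ✓
d: successors {e}; ~(p | q) there: e:F. ✗
e: successors {f}; ~(p | q) there: f:T. ✓
f: successors {g}; ~(p | q) there: g:F. ✗
g: successors {h}; ~(p | q) there: h:F. ✗
h: successors {a}; ~(p | q) there: a:F. ✗
Satisfying worlds: {b, c, e}.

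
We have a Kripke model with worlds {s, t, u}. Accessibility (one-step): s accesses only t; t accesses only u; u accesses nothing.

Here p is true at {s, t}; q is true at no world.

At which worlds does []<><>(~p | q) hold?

{u}

s: successors {t}; <><>(~p | q) there: t:F. ✗
t: successors {u}; <><>(~p | q) there: u:F. ✗
u: no successors, so []<><>(~p | q) holds vacuously. ✓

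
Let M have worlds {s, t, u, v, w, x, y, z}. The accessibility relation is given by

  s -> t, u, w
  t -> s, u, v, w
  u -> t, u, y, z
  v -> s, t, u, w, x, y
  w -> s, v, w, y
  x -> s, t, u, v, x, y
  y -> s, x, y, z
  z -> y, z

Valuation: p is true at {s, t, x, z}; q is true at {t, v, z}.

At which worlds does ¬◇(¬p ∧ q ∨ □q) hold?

s: ◇(¬p ∧ q ∨ □q) is F. ✓
t: ◇(¬p ∧ q ∨ □q) is T. ✗
u: ◇(¬p ∧ q ∨ □q) is F. ✓
v: ◇(¬p ∧ q ∨ □q) is F. ✓
w: ◇(¬p ∧ q ∨ □q) is T. ✗
x: ◇(¬p ∧ q ∨ □q) is T. ✗
y: ◇(¬p ∧ q ∨ □q) is F. ✓
z: ◇(¬p ∧ q ∨ □q) is F. ✓

{s, u, v, y, z}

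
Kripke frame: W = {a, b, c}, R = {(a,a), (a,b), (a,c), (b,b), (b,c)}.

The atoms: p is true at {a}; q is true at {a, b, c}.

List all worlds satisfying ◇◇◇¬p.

{a, b}

a: successors {a, b, c}; ◇◇¬p there: a:T, b:T, c:F. ✓
b: successors {b, c}; ◇◇¬p there: b:T, c:F. ✓
c: no successors, so ◇◇◇¬p fails. ✗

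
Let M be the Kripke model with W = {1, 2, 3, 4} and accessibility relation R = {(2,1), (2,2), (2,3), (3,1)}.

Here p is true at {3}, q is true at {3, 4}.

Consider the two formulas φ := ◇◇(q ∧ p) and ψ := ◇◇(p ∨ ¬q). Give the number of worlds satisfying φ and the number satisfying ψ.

For ◇◇(q ∧ p):
1: no successors, so ◇◇(q ∧ p) fails. ✗
2: successors {1, 2, 3}; ◇(q ∧ p) there: 1:F, 2:T, 3:F. ✓
3: successors {1}; ◇(q ∧ p) there: 1:F. ✗
4: no successors, so ◇◇(q ∧ p) fails. ✗
— 1 world.
For ◇◇(p ∨ ¬q):
1: no successors, so ◇◇(p ∨ ¬q) fails. ✗
2: successors {1, 2, 3}; ◇(p ∨ ¬q) there: 1:F, 2:T, 3:T. ✓
3: successors {1}; ◇(p ∨ ¬q) there: 1:F. ✗
4: no successors, so ◇◇(p ∨ ¬q) fails. ✗
— 1 world.

1 and 1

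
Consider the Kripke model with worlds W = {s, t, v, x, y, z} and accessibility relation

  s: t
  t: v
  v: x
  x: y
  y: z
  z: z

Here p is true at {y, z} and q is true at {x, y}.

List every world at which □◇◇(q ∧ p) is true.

{t}

s: successors {t}; ◇◇(q ∧ p) there: t:F. ✗
t: successors {v}; ◇◇(q ∧ p) there: v:T. ✓
v: successors {x}; ◇◇(q ∧ p) there: x:F. ✗
x: successors {y}; ◇◇(q ∧ p) there: y:F. ✗
y: successors {z}; ◇◇(q ∧ p) there: z:F. ✗
z: successors {z}; ◇◇(q ∧ p) there: z:F. ✗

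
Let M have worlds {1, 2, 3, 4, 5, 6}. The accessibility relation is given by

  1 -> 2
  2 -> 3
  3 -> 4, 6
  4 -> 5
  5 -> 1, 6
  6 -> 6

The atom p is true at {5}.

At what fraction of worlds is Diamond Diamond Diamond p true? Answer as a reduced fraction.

1/6

1: successors {2}; Diamond Diamond p there: 2:F. ✗
2: successors {3}; Diamond Diamond p there: 3:T. ✓
3: successors {4, 6}; Diamond Diamond p there: 4:F, 6:F. ✗
4: successors {5}; Diamond Diamond p there: 5:F. ✗
5: successors {1, 6}; Diamond Diamond p there: 1:F, 6:F. ✗
6: successors {6}; Diamond Diamond p there: 6:F. ✗
That's 1 of 6 worlds, so 1/6.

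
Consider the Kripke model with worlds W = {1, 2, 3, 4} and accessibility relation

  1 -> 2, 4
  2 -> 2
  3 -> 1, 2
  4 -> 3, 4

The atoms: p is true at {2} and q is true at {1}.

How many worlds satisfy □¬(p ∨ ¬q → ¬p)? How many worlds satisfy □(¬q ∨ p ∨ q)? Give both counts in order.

1 and 4

For □¬(p ∨ ¬q → ¬p):
1: successors {2, 4}; ¬(p ∨ ¬q → ¬p) there: 2:T, 4:F. ✗
2: successors {2}; ¬(p ∨ ¬q → ¬p) there: 2:T. ✓
3: successors {1, 2}; ¬(p ∨ ¬q → ¬p) there: 1:F, 2:T. ✗
4: successors {3, 4}; ¬(p ∨ ¬q → ¬p) there: 3:F, 4:F. ✗
— 1 world.
For □(¬q ∨ p ∨ q):
1: successors {2, 4}; ¬q ∨ p ∨ q there: 2:T, 4:T. ✓
2: successors {2}; ¬q ∨ p ∨ q there: 2:T. ✓
3: successors {1, 2}; ¬q ∨ p ∨ q there: 1:T, 2:T. ✓
4: successors {3, 4}; ¬q ∨ p ∨ q there: 3:T, 4:T. ✓
— 4 worlds.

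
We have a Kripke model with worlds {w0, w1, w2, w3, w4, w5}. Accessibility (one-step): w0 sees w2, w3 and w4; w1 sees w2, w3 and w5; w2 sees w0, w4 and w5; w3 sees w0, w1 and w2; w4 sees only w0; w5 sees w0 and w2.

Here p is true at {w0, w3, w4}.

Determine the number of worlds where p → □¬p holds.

w0: p is T, □¬p is F. ✗
w1: p is F, □¬p is F. ✓
w2: p is F, □¬p is F. ✓
w3: p is T, □¬p is F. ✗
w4: p is T, □¬p is F. ✗
w5: p is F, □¬p is F. ✓
Satisfying worlds: {w1, w2, w5}.

3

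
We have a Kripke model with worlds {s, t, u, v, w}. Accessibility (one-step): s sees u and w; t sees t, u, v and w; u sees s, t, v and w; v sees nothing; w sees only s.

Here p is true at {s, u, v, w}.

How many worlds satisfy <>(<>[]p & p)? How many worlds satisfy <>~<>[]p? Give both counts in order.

4 and 2

For <>(<>[]p & p):
s: successors {u, w}; <>[]p & p there: u:T, w:T. ✓
t: successors {t, u, v, w}; <>[]p & p there: t:F, u:T, v:F, w:T. ✓
u: successors {s, t, v, w}; <>[]p & p there: s:T, t:F, v:F, w:T. ✓
v: no successors, so <>(<>[]p & p) fails. ✗
w: successors {s}; <>[]p & p there: s:T. ✓
— 4 worlds.
For <>~<>[]p:
s: successors {u, w}; ~<>[]p there: u:F, w:F. ✗
t: successors {t, u, v, w}; ~<>[]p there: t:F, u:F, v:T, w:F. ✓
u: successors {s, t, v, w}; ~<>[]p there: s:F, t:F, v:T, w:F. ✓
v: no successors, so <>~<>[]p fails. ✗
w: successors {s}; ~<>[]p there: s:F. ✗
— 2 worlds.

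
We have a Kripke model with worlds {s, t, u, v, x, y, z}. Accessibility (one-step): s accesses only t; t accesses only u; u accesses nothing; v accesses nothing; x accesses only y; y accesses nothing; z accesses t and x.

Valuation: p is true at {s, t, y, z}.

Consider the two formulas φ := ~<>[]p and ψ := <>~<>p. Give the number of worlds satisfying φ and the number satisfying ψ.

4 and 4

For ~<>[]p:
s: <>[]p is F. ✓
t: <>[]p is T. ✗
u: <>[]p is F. ✓
v: <>[]p is F. ✓
x: <>[]p is T. ✗
y: <>[]p is F. ✓
z: <>[]p is T. ✗
— 4 worlds.
For <>~<>p:
s: successors {t}; ~<>p there: t:T. ✓
t: successors {u}; ~<>p there: u:T. ✓
u: no successors, so <>~<>p fails. ✗
v: no successors, so <>~<>p fails. ✗
x: successors {y}; ~<>p there: y:T. ✓
y: no successors, so <>~<>p fails. ✗
z: successors {t, x}; ~<>p there: t:T, x:F. ✓
— 4 worlds.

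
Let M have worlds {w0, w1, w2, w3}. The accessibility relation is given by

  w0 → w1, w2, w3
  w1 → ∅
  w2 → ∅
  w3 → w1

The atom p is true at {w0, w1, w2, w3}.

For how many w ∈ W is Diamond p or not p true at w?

2

w0: Diamond p is T, not p is F. ✓
w1: Diamond p is F, not p is F. ✗
w2: Diamond p is F, not p is F. ✗
w3: Diamond p is T, not p is F. ✓
Satisfying worlds: {w0, w3}.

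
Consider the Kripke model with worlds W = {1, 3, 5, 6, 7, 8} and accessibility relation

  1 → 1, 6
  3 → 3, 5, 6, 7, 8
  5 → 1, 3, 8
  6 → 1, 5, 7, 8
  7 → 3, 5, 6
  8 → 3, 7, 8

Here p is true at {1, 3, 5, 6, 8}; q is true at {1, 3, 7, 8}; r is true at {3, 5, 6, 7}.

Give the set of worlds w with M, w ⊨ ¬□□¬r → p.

1: ¬□□¬r is T, p is T. ✓
3: ¬□□¬r is T, p is T. ✓
5: ¬□□¬r is T, p is T. ✓
6: ¬□□¬r is T, p is T. ✓
7: ¬□□¬r is T, p is F. ✗
8: ¬□□¬r is T, p is T. ✓

{1, 3, 5, 6, 8}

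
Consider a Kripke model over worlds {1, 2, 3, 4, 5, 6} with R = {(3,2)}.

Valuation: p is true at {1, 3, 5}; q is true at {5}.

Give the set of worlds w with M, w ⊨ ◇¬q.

{3}

1: no successors, so ◇¬q fails. ✗
2: no successors, so ◇¬q fails. ✗
3: successors {2}; ¬q there: 2:T. ✓
4: no successors, so ◇¬q fails. ✗
5: no successors, so ◇¬q fails. ✗
6: no successors, so ◇¬q fails. ✗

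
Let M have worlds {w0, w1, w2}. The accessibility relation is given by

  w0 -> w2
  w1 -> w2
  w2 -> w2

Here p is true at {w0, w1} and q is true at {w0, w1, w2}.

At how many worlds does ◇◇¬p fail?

w0: successors {w2}; ◇¬p there: w2:T. ✓
w1: successors {w2}; ◇¬p there: w2:T. ✓
w2: successors {w2}; ◇¬p there: w2:T. ✓
Satisfying worlds: {w0, w1, w2}.
So ◇◇¬p fails at the other 0 worlds.

0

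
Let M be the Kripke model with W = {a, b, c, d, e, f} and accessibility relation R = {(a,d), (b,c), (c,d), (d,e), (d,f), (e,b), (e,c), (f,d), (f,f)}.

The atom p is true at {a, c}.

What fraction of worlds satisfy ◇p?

1/3

a: successors {d}; p there: d:F. ✗
b: successors {c}; p there: c:T. ✓
c: successors {d}; p there: d:F. ✗
d: successors {e, f}; p there: e:F, f:F. ✗
e: successors {b, c}; p there: b:F, c:T. ✓
f: successors {d, f}; p there: d:F, f:F. ✗
That's 2 of 6 worlds, so 2/6 = 1/3.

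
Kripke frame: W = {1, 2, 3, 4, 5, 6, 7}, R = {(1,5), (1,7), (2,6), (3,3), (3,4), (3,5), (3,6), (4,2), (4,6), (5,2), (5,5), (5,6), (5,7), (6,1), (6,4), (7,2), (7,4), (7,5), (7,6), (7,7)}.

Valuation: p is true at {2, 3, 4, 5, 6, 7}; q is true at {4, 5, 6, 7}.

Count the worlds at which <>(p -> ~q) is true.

5

1: successors {5, 7}; p -> ~q there: 5:F, 7:F. ✗
2: successors {6}; p -> ~q there: 6:F. ✗
3: successors {3, 4, 5, 6}; p -> ~q there: 3:T, 4:F, 5:F, 6:F. ✓
4: successors {2, 6}; p -> ~q there: 2:T, 6:F. ✓
5: successors {2, 5, 6, 7}; p -> ~q there: 2:T, 5:F, 6:F, 7:F. ✓
6: successors {1, 4}; p -> ~q there: 1:T, 4:F. ✓
7: successors {2, 4, 5, 6, 7}; p -> ~q there: 2:T, 4:F, 5:F, 6:F, 7:F. ✓
Satisfying worlds: {3, 4, 5, 6, 7}.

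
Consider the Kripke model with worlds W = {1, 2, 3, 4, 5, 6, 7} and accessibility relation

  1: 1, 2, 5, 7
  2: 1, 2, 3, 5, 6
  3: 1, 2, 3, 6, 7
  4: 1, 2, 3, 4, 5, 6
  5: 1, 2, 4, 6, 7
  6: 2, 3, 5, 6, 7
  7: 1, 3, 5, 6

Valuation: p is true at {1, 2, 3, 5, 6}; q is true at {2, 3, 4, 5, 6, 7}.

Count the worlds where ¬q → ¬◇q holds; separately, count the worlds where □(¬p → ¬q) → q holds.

6 and 7

For ¬q → ¬◇q:
1: ¬q is T, ¬◇q is F. ✗
2: ¬q is F, ¬◇q is F. ✓
3: ¬q is F, ¬◇q is F. ✓
4: ¬q is F, ¬◇q is F. ✓
5: ¬q is F, ¬◇q is F. ✓
6: ¬q is F, ¬◇q is F. ✓
7: ¬q is F, ¬◇q is F. ✓
— 6 worlds.
For □(¬p → ¬q) → q:
1: □(¬p → ¬q) is F, q is F. ✓
2: □(¬p → ¬q) is T, q is T. ✓
3: □(¬p → ¬q) is F, q is T. ✓
4: □(¬p → ¬q) is F, q is T. ✓
5: □(¬p → ¬q) is F, q is T. ✓
6: □(¬p → ¬q) is F, q is T. ✓
7: □(¬p → ¬q) is T, q is T. ✓
— 7 worlds.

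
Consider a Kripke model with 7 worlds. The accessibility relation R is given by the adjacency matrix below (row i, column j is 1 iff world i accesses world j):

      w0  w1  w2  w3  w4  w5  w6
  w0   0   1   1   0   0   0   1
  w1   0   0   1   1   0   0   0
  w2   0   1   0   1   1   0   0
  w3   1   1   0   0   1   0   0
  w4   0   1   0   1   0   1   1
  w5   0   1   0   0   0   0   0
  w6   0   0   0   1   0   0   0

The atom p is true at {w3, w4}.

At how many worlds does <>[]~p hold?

2

w0: successors {w1, w2, w6}; []~p there: w1:F, w2:F, w6:F. ✗
w1: successors {w2, w3}; []~p there: w2:F, w3:F. ✗
w2: successors {w1, w3, w4}; []~p there: w1:F, w3:F, w4:F. ✗
w3: successors {w0, w1, w4}; []~p there: w0:T, w1:F, w4:F. ✓
w4: successors {w1, w3, w5, w6}; []~p there: w1:F, w3:F, w5:T, w6:F. ✓
w5: successors {w1}; []~p there: w1:F. ✗
w6: successors {w3}; []~p there: w3:F. ✗
Satisfying worlds: {w3, w4}.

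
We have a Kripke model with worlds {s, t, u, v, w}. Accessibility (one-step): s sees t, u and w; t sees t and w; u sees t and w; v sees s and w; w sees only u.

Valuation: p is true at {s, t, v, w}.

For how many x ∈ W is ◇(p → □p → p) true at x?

5

s: successors {t, u, w}; p → □p → p there: t:T, u:T, w:T. ✓
t: successors {t, w}; p → □p → p there: t:T, w:T. ✓
u: successors {t, w}; p → □p → p there: t:T, w:T. ✓
v: successors {s, w}; p → □p → p there: s:T, w:T. ✓
w: successors {u}; p → □p → p there: u:T. ✓
Satisfying worlds: {s, t, u, v, w}.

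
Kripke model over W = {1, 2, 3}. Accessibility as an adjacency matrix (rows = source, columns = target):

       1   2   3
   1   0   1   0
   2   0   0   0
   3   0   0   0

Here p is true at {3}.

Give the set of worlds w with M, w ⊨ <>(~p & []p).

1: successors {2}; ~p & []p there: 2:T. ✓
2: no successors, so <>(~p & []p) fails. ✗
3: no successors, so <>(~p & []p) fails. ✗

{1}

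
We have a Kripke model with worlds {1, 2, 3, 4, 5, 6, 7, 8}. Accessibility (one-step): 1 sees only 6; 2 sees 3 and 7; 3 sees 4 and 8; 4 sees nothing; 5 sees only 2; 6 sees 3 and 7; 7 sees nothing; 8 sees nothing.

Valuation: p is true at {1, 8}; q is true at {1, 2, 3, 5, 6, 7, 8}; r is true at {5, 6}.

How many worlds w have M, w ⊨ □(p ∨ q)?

7

1: successors {6}; p ∨ q there: 6:T. ✓
2: successors {3, 7}; p ∨ q there: 3:T, 7:T. ✓
3: successors {4, 8}; p ∨ q there: 4:F, 8:T. ✗
4: no successors, so □(p ∨ q) holds vacuously. ✓
5: successors {2}; p ∨ q there: 2:T. ✓
6: successors {3, 7}; p ∨ q there: 3:T, 7:T. ✓
7: no successors, so □(p ∨ q) holds vacuously. ✓
8: no successors, so □(p ∨ q) holds vacuously. ✓
Satisfying worlds: {1, 2, 4, 5, 6, 7, 8}.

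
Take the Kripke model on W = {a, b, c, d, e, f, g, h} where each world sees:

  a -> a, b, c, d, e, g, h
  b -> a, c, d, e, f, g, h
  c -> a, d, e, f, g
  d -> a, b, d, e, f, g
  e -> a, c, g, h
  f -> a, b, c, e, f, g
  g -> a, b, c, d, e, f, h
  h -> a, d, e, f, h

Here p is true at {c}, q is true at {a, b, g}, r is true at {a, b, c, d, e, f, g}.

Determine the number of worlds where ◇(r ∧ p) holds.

5

a: successors {a, b, c, d, e, g, h}; r ∧ p there: a:F, b:F, c:T, d:F, e:F, g:F, h:F. ✓
b: successors {a, c, d, e, f, g, h}; r ∧ p there: a:F, c:T, d:F, e:F, f:F, g:F, h:F. ✓
c: successors {a, d, e, f, g}; r ∧ p there: a:F, d:F, e:F, f:F, g:F. ✗
d: successors {a, b, d, e, f, g}; r ∧ p there: a:F, b:F, d:F, e:F, f:F, g:F. ✗
e: successors {a, c, g, h}; r ∧ p there: a:F, c:T, g:F, h:F. ✓
f: successors {a, b, c, e, f, g}; r ∧ p there: a:F, b:F, c:T, e:F, f:F, g:F. ✓
g: successors {a, b, c, d, e, f, h}; r ∧ p there: a:F, b:F, c:T, d:F, e:F, f:F, h:F. ✓
h: successors {a, d, e, f, h}; r ∧ p there: a:F, d:F, e:F, f:F, h:F. ✗
Satisfying worlds: {a, b, e, f, g}.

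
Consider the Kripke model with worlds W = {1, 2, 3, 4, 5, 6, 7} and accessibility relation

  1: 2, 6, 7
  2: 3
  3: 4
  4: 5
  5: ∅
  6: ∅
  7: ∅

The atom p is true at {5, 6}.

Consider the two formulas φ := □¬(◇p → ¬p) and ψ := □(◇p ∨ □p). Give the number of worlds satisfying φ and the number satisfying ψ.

3 and 5

For □¬(◇p → ¬p):
1: successors {2, 6, 7}; ¬(◇p → ¬p) there: 2:F, 6:F, 7:F. ✗
2: successors {3}; ¬(◇p → ¬p) there: 3:F. ✗
3: successors {4}; ¬(◇p → ¬p) there: 4:F. ✗
4: successors {5}; ¬(◇p → ¬p) there: 5:F. ✗
5: no successors, so □¬(◇p → ¬p) holds vacuously. ✓
6: no successors, so □¬(◇p → ¬p) holds vacuously. ✓
7: no successors, so □¬(◇p → ¬p) holds vacuously. ✓
— 3 worlds.
For □(◇p ∨ □p):
1: successors {2, 6, 7}; ◇p ∨ □p there: 2:F, 6:T, 7:T. ✗
2: successors {3}; ◇p ∨ □p there: 3:F. ✗
3: successors {4}; ◇p ∨ □p there: 4:T. ✓
4: successors {5}; ◇p ∨ □p there: 5:T. ✓
5: no successors, so □(◇p ∨ □p) holds vacuously. ✓
6: no successors, so □(◇p ∨ □p) holds vacuously. ✓
7: no successors, so □(◇p ∨ □p) holds vacuously. ✓
— 5 worlds.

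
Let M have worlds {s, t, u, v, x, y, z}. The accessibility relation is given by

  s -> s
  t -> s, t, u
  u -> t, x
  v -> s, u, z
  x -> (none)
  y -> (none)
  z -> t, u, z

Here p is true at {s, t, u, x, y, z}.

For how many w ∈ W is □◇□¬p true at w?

s: successors {s}; ◇□¬p there: s:F. ✗
t: successors {s, t, u}; ◇□¬p there: s:F, t:F, u:T. ✗
u: successors {t, x}; ◇□¬p there: t:F, x:F. ✗
v: successors {s, u, z}; ◇□¬p there: s:F, u:T, z:F. ✗
x: no successors, so □◇□¬p holds vacuously. ✓
y: no successors, so □◇□¬p holds vacuously. ✓
z: successors {t, u, z}; ◇□¬p there: t:F, u:T, z:F. ✗
Satisfying worlds: {x, y}.

2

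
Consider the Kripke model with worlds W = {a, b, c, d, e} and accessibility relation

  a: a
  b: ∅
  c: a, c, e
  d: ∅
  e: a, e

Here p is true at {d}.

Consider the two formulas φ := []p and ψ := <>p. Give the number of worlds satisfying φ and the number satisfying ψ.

For []p:
a: successors {a}; p there: a:F. ✗
b: no successors, so []p holds vacuously. ✓
c: successors {a, c, e}; p there: a:F, c:F, e:F. ✗
d: no successors, so []p holds vacuously. ✓
e: successors {a, e}; p there: a:F, e:F. ✗
— 2 worlds.
For <>p:
a: successors {a}; p there: a:F. ✗
b: no successors, so <>p fails. ✗
c: successors {a, c, e}; p there: a:F, c:F, e:F. ✗
d: no successors, so <>p fails. ✗
e: successors {a, e}; p there: a:F, e:F. ✗
— 0 worlds.

2 and 0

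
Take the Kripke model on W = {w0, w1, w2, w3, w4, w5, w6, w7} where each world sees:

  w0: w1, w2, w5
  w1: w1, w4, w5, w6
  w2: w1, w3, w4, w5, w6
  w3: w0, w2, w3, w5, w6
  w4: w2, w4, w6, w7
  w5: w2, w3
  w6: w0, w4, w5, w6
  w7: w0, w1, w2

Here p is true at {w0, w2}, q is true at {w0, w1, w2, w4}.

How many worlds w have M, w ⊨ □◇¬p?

w0: successors {w1, w2, w5}; ◇¬p there: w1:T, w2:T, w5:T. ✓
w1: successors {w1, w4, w5, w6}; ◇¬p there: w1:T, w4:T, w5:T, w6:T. ✓
w2: successors {w1, w3, w4, w5, w6}; ◇¬p there: w1:T, w3:T, w4:T, w5:T, w6:T. ✓
w3: successors {w0, w2, w3, w5, w6}; ◇¬p there: w0:T, w2:T, w3:T, w5:T, w6:T. ✓
w4: successors {w2, w4, w6, w7}; ◇¬p there: w2:T, w4:T, w6:T, w7:T. ✓
w5: successors {w2, w3}; ◇¬p there: w2:T, w3:T. ✓
w6: successors {w0, w4, w5, w6}; ◇¬p there: w0:T, w4:T, w5:T, w6:T. ✓
w7: successors {w0, w1, w2}; ◇¬p there: w0:T, w1:T, w2:T. ✓
Satisfying worlds: {w0, w1, w2, w3, w4, w5, w6, w7}.

8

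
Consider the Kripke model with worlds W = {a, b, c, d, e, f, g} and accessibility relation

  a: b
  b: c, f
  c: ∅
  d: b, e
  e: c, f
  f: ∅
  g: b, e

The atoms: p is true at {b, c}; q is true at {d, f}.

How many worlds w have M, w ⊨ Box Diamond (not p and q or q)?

5

a: successors {b}; Diamond (not p and q or q) there: b:T. ✓
b: successors {c, f}; Diamond (not p and q or q) there: c:F, f:F. ✗
c: no successors, so Box Diamond (not p and q or q) holds vacuously. ✓
d: successors {b, e}; Diamond (not p and q or q) there: b:T, e:T. ✓
e: successors {c, f}; Diamond (not p and q or q) there: c:F, f:F. ✗
f: no successors, so Box Diamond (not p and q or q) holds vacuously. ✓
g: successors {b, e}; Diamond (not p and q or q) there: b:T, e:T. ✓
Satisfying worlds: {a, c, d, f, g}.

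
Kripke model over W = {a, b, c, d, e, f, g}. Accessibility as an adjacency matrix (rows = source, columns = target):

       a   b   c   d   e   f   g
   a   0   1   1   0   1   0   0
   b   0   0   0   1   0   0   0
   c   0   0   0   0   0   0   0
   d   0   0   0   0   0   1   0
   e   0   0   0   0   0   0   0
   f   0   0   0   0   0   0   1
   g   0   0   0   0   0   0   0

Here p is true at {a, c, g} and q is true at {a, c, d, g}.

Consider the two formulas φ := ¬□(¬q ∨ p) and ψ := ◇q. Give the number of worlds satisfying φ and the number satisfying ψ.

For ¬□(¬q ∨ p):
a: □(¬q ∨ p) is T. ✗
b: □(¬q ∨ p) is F. ✓
c: □(¬q ∨ p) is T. ✗
d: □(¬q ∨ p) is T. ✗
e: □(¬q ∨ p) is T. ✗
f: □(¬q ∨ p) is T. ✗
g: □(¬q ∨ p) is T. ✗
— 1 world.
For ◇q:
a: successors {b, c, e}; q there: b:F, c:T, e:F. ✓
b: successors {d}; q there: d:T. ✓
c: no successors, so ◇q fails. ✗
d: successors {f}; q there: f:F. ✗
e: no successors, so ◇q fails. ✗
f: successors {g}; q there: g:T. ✓
g: no successors, so ◇q fails. ✗
— 3 worlds.

1 and 3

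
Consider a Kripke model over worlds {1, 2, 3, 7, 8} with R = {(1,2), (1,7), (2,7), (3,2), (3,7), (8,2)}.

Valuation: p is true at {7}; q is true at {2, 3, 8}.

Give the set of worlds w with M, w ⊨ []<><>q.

{7}

1: successors {2, 7}; <><>q there: 2:F, 7:F. ✗
2: successors {7}; <><>q there: 7:F. ✗
3: successors {2, 7}; <><>q there: 2:F, 7:F. ✗
7: no successors, so []<><>q holds vacuously. ✓
8: successors {2}; <><>q there: 2:F. ✗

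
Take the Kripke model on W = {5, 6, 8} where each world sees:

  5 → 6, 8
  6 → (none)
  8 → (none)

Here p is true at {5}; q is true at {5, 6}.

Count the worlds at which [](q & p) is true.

5: successors {6, 8}; q & p there: 6:F, 8:F. ✗
6: no successors, so [](q & p) holds vacuously. ✓
8: no successors, so [](q & p) holds vacuously. ✓
Satisfying worlds: {6, 8}.

2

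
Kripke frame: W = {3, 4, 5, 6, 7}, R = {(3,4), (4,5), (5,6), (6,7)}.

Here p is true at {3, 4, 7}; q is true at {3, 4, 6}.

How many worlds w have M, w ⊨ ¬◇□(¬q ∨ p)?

3: ◇□(¬q ∨ p) is T. ✗
4: ◇□(¬q ∨ p) is F. ✓
5: ◇□(¬q ∨ p) is T. ✗
6: ◇□(¬q ∨ p) is T. ✗
7: ◇□(¬q ∨ p) is F. ✓
Satisfying worlds: {4, 7}.

2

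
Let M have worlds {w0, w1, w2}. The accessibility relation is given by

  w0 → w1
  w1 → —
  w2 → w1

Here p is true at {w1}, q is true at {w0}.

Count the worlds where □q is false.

w0: successors {w1}; q there: w1:F. ✗
w1: no successors, so □q holds vacuously. ✓
w2: successors {w1}; q there: w1:F. ✗
Satisfying worlds: {w1}.
So □q fails at the other 2 worlds.

2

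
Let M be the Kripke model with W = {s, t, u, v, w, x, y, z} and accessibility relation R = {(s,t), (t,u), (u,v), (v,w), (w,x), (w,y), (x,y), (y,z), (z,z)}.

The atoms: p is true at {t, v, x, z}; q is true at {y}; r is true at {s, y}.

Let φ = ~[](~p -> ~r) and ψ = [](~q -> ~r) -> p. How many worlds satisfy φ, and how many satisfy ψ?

2 and 4

For ~[](~p -> ~r):
s: [](~p -> ~r) is T. ✗
t: [](~p -> ~r) is T. ✗
u: [](~p -> ~r) is T. ✗
v: [](~p -> ~r) is T. ✗
w: [](~p -> ~r) is F. ✓
x: [](~p -> ~r) is F. ✓
y: [](~p -> ~r) is T. ✗
z: [](~p -> ~r) is T. ✗
— 2 worlds.
For [](~q -> ~r) -> p:
s: [](~q -> ~r) is T, p is F. ✗
t: [](~q -> ~r) is T, p is T. ✓
u: [](~q -> ~r) is T, p is F. ✗
v: [](~q -> ~r) is T, p is T. ✓
w: [](~q -> ~r) is T, p is F. ✗
x: [](~q -> ~r) is T, p is T. ✓
y: [](~q -> ~r) is T, p is F. ✗
z: [](~q -> ~r) is T, p is T. ✓
— 4 worlds.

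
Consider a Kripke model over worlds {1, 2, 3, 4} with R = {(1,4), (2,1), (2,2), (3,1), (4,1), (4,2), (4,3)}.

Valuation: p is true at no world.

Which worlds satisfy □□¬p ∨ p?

1: □□¬p is T, p is F. ✓
2: □□¬p is T, p is F. ✓
3: □□¬p is T, p is F. ✓
4: □□¬p is T, p is F. ✓

{1, 2, 3, 4}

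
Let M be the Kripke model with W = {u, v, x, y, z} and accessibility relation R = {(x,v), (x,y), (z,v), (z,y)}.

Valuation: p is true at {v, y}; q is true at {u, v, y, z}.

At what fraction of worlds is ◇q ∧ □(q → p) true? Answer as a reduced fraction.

u: ◇q is F, □(q → p) is T. ✗
v: ◇q is F, □(q → p) is T. ✗
x: ◇q is T, □(q → p) is T. ✓
y: ◇q is F, □(q → p) is T. ✗
z: ◇q is T, □(q → p) is T. ✓
That's 2 of 5 worlds, so 2/5.

2/5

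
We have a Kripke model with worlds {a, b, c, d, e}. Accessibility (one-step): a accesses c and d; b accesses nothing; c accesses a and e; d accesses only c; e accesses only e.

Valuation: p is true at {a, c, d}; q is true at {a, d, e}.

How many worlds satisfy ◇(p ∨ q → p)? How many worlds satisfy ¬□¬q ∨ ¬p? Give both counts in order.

For ◇(p ∨ q → p):
a: successors {c, d}; p ∨ q → p there: c:T, d:T. ✓
b: no successors, so ◇(p ∨ q → p) fails. ✗
c: successors {a, e}; p ∨ q → p there: a:T, e:F. ✓
d: successors {c}; p ∨ q → p there: c:T. ✓
e: successors {e}; p ∨ q → p there: e:F. ✗
— 3 worlds.
For ¬□¬q ∨ ¬p:
a: ¬□¬q is T, ¬p is F. ✓
b: ¬□¬q is F, ¬p is T. ✓
c: ¬□¬q is T, ¬p is F. ✓
d: ¬□¬q is F, ¬p is F. ✗
e: ¬□¬q is T, ¬p is T. ✓
— 4 worlds.

3 and 4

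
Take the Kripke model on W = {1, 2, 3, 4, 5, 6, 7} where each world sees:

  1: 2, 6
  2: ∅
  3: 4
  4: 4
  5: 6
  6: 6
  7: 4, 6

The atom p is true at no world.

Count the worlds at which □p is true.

1

1: successors {2, 6}; p there: 2:F, 6:F. ✗
2: no successors, so □p holds vacuously. ✓
3: successors {4}; p there: 4:F. ✗
4: successors {4}; p there: 4:F. ✗
5: successors {6}; p there: 6:F. ✗
6: successors {6}; p there: 6:F. ✗
7: successors {4, 6}; p there: 4:F, 6:F. ✗
Satisfying worlds: {2}.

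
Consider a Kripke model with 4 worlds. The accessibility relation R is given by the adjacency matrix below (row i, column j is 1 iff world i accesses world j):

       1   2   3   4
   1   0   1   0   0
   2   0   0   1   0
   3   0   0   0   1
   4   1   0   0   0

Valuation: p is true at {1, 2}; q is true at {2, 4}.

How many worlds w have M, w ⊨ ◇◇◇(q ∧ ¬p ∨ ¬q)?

1: successors {2}; ◇◇(q ∧ ¬p ∨ ¬q) there: 2:T. ✓
2: successors {3}; ◇◇(q ∧ ¬p ∨ ¬q) there: 3:T. ✓
3: successors {4}; ◇◇(q ∧ ¬p ∨ ¬q) there: 4:F. ✗
4: successors {1}; ◇◇(q ∧ ¬p ∨ ¬q) there: 1:T. ✓
Satisfying worlds: {1, 2, 4}.

3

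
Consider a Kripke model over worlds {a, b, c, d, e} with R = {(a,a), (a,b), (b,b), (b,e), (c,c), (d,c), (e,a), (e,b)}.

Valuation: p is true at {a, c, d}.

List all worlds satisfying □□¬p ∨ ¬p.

a: □□¬p is F, ¬p is F. ✗
b: □□¬p is F, ¬p is T. ✓
c: □□¬p is F, ¬p is F. ✗
d: □□¬p is F, ¬p is F. ✗
e: □□¬p is F, ¬p is T. ✓

{b, e}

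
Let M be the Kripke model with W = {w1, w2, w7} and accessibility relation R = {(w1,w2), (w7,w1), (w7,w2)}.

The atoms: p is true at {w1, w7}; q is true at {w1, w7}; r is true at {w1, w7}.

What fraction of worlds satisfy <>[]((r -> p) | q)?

w1: successors {w2}; []((r -> p) | q) there: w2:T. ✓
w2: no successors, so <>[]((r -> p) | q) fails. ✗
w7: successors {w1, w2}; []((r -> p) | q) there: w1:T, w2:T. ✓
That's 2 of 3 worlds, so 2/3.

2/3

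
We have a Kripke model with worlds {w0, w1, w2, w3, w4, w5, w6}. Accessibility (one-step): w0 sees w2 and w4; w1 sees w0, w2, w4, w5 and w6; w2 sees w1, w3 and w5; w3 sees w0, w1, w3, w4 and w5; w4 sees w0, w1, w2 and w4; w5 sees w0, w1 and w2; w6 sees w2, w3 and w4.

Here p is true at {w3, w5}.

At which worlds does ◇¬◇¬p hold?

w0: successors {w2, w4}; ¬◇¬p there: w2:F, w4:F. ✗
w1: successors {w0, w2, w4, w5, w6}; ¬◇¬p there: w0:F, w2:F, w4:F, w5:F, w6:F. ✗
w2: successors {w1, w3, w5}; ¬◇¬p there: w1:F, w3:F, w5:F. ✗
w3: successors {w0, w1, w3, w4, w5}; ¬◇¬p there: w0:F, w1:F, w3:F, w4:F, w5:F. ✗
w4: successors {w0, w1, w2, w4}; ¬◇¬p there: w0:F, w1:F, w2:F, w4:F. ✗
w5: successors {w0, w1, w2}; ¬◇¬p there: w0:F, w1:F, w2:F. ✗
w6: successors {w2, w3, w4}; ¬◇¬p there: w2:F, w3:F, w4:F. ✗

∅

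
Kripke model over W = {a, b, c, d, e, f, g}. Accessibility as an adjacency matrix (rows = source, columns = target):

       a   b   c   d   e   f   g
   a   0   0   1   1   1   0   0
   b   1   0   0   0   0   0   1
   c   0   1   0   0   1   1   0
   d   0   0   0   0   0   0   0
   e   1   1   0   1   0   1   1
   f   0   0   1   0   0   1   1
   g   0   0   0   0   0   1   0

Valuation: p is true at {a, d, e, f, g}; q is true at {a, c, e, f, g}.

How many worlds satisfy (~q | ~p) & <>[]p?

a: ~q | ~p is F, <>[]p is T. ✗
b: ~q | ~p is T, <>[]p is T. ✓
c: ~q | ~p is T, <>[]p is T. ✓
d: ~q | ~p is T, <>[]p is F. ✗
e: ~q | ~p is F, <>[]p is T. ✗
f: ~q | ~p is F, <>[]p is T. ✗
g: ~q | ~p is F, <>[]p is F. ✗
Satisfying worlds: {b, c}.

2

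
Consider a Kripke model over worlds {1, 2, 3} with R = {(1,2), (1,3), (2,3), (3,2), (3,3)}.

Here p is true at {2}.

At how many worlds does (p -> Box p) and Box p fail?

1: p -> Box p is T, Box p is F. ✗
2: p -> Box p is F, Box p is F. ✗
3: p -> Box p is T, Box p is F. ✗
Satisfying worlds: ∅.
So (p -> Box p) and Box p fails at the other 3 worlds.

3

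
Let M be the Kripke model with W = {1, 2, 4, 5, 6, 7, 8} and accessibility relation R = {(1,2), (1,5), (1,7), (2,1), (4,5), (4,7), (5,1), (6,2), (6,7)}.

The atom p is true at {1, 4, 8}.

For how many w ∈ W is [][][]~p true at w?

1: successors {2, 5, 7}; [][]~p there: 2:T, 5:T, 7:T. ✓
2: successors {1}; [][]~p there: 1:F. ✗
4: successors {5, 7}; [][]~p there: 5:T, 7:T. ✓
5: successors {1}; [][]~p there: 1:F. ✗
6: successors {2, 7}; [][]~p there: 2:T, 7:T. ✓
7: no successors, so [][][]~p holds vacuously. ✓
8: no successors, so [][][]~p holds vacuously. ✓
Satisfying worlds: {1, 4, 6, 7, 8}.

5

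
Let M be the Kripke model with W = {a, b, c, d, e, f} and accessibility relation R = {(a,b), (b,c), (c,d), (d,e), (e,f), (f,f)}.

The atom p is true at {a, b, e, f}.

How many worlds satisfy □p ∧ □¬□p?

a: □p is T, □¬□p is T. ✓
b: □p is F, □¬□p is T. ✗
c: □p is F, □¬□p is F. ✗
d: □p is T, □¬□p is F. ✗
e: □p is T, □¬□p is F. ✗
f: □p is T, □¬□p is F. ✗
Satisfying worlds: {a}.

1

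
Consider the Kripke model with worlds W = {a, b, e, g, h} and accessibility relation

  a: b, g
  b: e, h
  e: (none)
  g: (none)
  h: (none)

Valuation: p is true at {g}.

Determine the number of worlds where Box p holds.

3

a: successors {b, g}; p there: b:F, g:T. ✗
b: successors {e, h}; p there: e:F, h:F. ✗
e: no successors, so Box p holds vacuously. ✓
g: no successors, so Box p holds vacuously. ✓
h: no successors, so Box p holds vacuously. ✓
Satisfying worlds: {e, g, h}.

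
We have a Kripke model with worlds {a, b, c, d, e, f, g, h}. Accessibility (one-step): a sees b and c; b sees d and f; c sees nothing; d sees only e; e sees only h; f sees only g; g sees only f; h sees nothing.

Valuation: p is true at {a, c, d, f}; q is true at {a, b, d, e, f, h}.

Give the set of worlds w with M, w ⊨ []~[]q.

a: successors {b, c}; ~[]q there: b:F, c:F. ✗
b: successors {d, f}; ~[]q there: d:F, f:T. ✗
c: no successors, so []~[]q holds vacuously. ✓
d: successors {e}; ~[]q there: e:F. ✗
e: successors {h}; ~[]q there: h:F. ✗
f: successors {g}; ~[]q there: g:F. ✗
g: successors {f}; ~[]q there: f:T. ✓
h: no successors, so []~[]q holds vacuously. ✓

{c, g, h}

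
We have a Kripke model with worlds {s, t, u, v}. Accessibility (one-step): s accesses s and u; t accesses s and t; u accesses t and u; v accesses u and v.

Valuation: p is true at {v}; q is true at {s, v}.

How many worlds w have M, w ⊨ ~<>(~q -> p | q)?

1

s: <>(~q -> p | q) is T. ✗
t: <>(~q -> p | q) is T. ✗
u: <>(~q -> p | q) is F. ✓
v: <>(~q -> p | q) is T. ✗
Satisfying worlds: {u}.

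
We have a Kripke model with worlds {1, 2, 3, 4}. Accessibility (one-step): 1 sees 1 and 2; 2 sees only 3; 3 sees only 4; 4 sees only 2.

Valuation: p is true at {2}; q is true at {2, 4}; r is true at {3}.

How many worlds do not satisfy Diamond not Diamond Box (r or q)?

1: successors {1, 2}; not Diamond Box (r or q) there: 1:F, 2:F. ✗
2: successors {3}; not Diamond Box (r or q) there: 3:F. ✗
3: successors {4}; not Diamond Box (r or q) there: 4:F. ✗
4: successors {2}; not Diamond Box (r or q) there: 2:F. ✗
Satisfying worlds: ∅.
So Diamond not Diamond Box (r or q) fails at the other 4 worlds.

4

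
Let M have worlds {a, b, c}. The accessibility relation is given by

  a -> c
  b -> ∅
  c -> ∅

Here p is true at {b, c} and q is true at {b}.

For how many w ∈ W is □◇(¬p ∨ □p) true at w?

a: successors {c}; ◇(¬p ∨ □p) there: c:F. ✗
b: no successors, so □◇(¬p ∨ □p) holds vacuously. ✓
c: no successors, so □◇(¬p ∨ □p) holds vacuously. ✓
Satisfying worlds: {b, c}.

2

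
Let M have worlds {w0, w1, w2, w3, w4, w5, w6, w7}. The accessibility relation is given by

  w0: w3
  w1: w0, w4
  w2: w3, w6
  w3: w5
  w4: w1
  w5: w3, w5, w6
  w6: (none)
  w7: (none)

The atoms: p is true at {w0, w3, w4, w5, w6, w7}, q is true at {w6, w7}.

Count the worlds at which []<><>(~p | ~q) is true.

w0: successors {w3}; <><>(~p | ~q) there: w3:T. ✓
w1: successors {w0, w4}; <><>(~p | ~q) there: w0:T, w4:T. ✓
w2: successors {w3, w6}; <><>(~p | ~q) there: w3:T, w6:F. ✗
w3: successors {w5}; <><>(~p | ~q) there: w5:T. ✓
w4: successors {w1}; <><>(~p | ~q) there: w1:T. ✓
w5: successors {w3, w5, w6}; <><>(~p | ~q) there: w3:T, w5:T, w6:F. ✗
w6: no successors, so []<><>(~p | ~q) holds vacuously. ✓
w7: no successors, so []<><>(~p | ~q) holds vacuously. ✓
Satisfying worlds: {w0, w1, w3, w4, w6, w7}.

6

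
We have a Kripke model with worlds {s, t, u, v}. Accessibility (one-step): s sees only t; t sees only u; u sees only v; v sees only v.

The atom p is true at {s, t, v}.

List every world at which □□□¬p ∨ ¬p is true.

s: □□□¬p is F, ¬p is F. ✗
t: □□□¬p is F, ¬p is F. ✗
u: □□□¬p is F, ¬p is T. ✓
v: □□□¬p is F, ¬p is F. ✗

{u}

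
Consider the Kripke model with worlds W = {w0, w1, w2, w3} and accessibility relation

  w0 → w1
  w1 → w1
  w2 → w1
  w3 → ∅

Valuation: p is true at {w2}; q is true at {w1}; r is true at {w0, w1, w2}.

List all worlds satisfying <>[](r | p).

{w0, w1, w2}

w0: successors {w1}; [](r | p) there: w1:T. ✓
w1: successors {w1}; [](r | p) there: w1:T. ✓
w2: successors {w1}; [](r | p) there: w1:T. ✓
w3: no successors, so <>[](r | p) fails. ✗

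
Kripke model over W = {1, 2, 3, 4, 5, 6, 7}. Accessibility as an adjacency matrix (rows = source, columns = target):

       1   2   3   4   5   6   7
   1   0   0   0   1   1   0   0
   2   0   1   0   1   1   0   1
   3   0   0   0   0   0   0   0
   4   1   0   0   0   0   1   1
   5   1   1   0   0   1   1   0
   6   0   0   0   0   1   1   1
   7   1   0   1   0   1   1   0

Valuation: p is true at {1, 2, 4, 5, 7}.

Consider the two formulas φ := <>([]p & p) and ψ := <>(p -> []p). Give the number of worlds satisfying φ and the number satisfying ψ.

For <>([]p & p):
1: successors {4, 5}; []p & p there: 4:F, 5:F. ✗
2: successors {2, 4, 5, 7}; []p & p there: 2:T, 4:F, 5:F, 7:F. ✓
3: no successors, so <>([]p & p) fails. ✗
4: successors {1, 6, 7}; []p & p there: 1:T, 6:F, 7:F. ✓
5: successors {1, 2, 5, 6}; []p & p there: 1:T, 2:T, 5:F, 6:F. ✓
6: successors {5, 6, 7}; []p & p there: 5:F, 6:F, 7:F. ✗
7: successors {1, 3, 5, 6}; []p & p there: 1:T, 3:F, 5:F, 6:F. ✓
— 4 worlds.
For <>(p -> []p):
1: successors {4, 5}; p -> []p there: 4:F, 5:F. ✗
2: successors {2, 4, 5, 7}; p -> []p there: 2:T, 4:F, 5:F, 7:F. ✓
3: no successors, so <>(p -> []p) fails. ✗
4: successors {1, 6, 7}; p -> []p there: 1:T, 6:T, 7:F. ✓
5: successors {1, 2, 5, 6}; p -> []p there: 1:T, 2:T, 5:F, 6:T. ✓
6: successors {5, 6, 7}; p -> []p there: 5:F, 6:T, 7:F. ✓
7: successors {1, 3, 5, 6}; p -> []p there: 1:T, 3:T, 5:F, 6:T. ✓
— 5 worlds.

4 and 5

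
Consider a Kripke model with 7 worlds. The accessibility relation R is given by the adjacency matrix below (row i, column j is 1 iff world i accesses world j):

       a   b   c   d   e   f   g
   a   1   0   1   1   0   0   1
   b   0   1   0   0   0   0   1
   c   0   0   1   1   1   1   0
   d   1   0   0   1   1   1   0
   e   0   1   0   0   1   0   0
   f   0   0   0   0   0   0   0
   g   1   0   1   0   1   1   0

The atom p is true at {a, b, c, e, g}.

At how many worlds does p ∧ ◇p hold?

a: p is T, ◇p is T. ✓
b: p is T, ◇p is T. ✓
c: p is T, ◇p is T. ✓
d: p is F, ◇p is T. ✗
e: p is T, ◇p is T. ✓
f: p is F, ◇p is F. ✗
g: p is T, ◇p is T. ✓
Satisfying worlds: {a, b, c, e, g}.

5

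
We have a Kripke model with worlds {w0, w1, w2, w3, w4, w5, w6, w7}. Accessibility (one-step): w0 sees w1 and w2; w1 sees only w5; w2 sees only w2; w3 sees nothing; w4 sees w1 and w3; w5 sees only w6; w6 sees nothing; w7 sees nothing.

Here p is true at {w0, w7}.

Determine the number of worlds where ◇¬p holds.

w0: successors {w1, w2}; ¬p there: w1:T, w2:T. ✓
w1: successors {w5}; ¬p there: w5:T. ✓
w2: successors {w2}; ¬p there: w2:T. ✓
w3: no successors, so ◇¬p fails. ✗
w4: successors {w1, w3}; ¬p there: w1:T, w3:T. ✓
w5: successors {w6}; ¬p there: w6:T. ✓
w6: no successors, so ◇¬p fails. ✗
w7: no successors, so ◇¬p fails. ✗
Satisfying worlds: {w0, w1, w2, w4, w5}.

5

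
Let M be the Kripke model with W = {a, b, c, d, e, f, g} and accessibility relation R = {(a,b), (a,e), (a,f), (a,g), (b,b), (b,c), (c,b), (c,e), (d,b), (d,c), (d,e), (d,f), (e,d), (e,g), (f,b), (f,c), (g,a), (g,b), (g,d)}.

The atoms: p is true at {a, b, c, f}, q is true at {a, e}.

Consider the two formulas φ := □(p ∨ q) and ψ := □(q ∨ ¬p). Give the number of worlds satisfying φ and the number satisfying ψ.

4 and 1

For □(p ∨ q):
a: successors {b, e, f, g}; p ∨ q there: b:T, e:T, f:T, g:F. ✗
b: successors {b, c}; p ∨ q there: b:T, c:T. ✓
c: successors {b, e}; p ∨ q there: b:T, e:T. ✓
d: successors {b, c, e, f}; p ∨ q there: b:T, c:T, e:T, f:T. ✓
e: successors {d, g}; p ∨ q there: d:F, g:F. ✗
f: successors {b, c}; p ∨ q there: b:T, c:T. ✓
g: successors {a, b, d}; p ∨ q there: a:T, b:T, d:F. ✗
— 4 worlds.
For □(q ∨ ¬p):
a: successors {b, e, f, g}; q ∨ ¬p there: b:F, e:T, f:F, g:T. ✗
b: successors {b, c}; q ∨ ¬p there: b:F, c:F. ✗
c: successors {b, e}; q ∨ ¬p there: b:F, e:T. ✗
d: successors {b, c, e, f}; q ∨ ¬p there: b:F, c:F, e:T, f:F. ✗
e: successors {d, g}; q ∨ ¬p there: d:T, g:T. ✓
f: successors {b, c}; q ∨ ¬p there: b:F, c:F. ✗
g: successors {a, b, d}; q ∨ ¬p there: a:T, b:F, d:T. ✗
— 1 world.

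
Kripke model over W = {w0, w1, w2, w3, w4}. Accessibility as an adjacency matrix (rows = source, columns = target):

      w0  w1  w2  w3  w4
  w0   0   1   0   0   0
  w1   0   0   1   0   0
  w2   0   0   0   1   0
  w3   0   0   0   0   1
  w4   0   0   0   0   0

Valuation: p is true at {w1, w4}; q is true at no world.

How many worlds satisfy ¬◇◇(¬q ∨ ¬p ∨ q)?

w0: ◇◇(¬q ∨ ¬p ∨ q) is T. ✗
w1: ◇◇(¬q ∨ ¬p ∨ q) is T. ✗
w2: ◇◇(¬q ∨ ¬p ∨ q) is T. ✗
w3: ◇◇(¬q ∨ ¬p ∨ q) is F. ✓
w4: ◇◇(¬q ∨ ¬p ∨ q) is F. ✓
Satisfying worlds: {w3, w4}.

2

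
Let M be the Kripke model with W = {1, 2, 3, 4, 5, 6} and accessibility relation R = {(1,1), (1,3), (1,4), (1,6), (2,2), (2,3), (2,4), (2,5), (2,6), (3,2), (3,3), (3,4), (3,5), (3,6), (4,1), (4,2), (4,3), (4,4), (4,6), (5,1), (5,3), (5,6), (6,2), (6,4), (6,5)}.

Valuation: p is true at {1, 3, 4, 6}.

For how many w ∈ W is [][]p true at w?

1: successors {1, 3, 4, 6}; []p there: 1:T, 3:F, 4:F, 6:F. ✗
2: successors {2, 3, 4, 5, 6}; []p there: 2:F, 3:F, 4:F, 5:T, 6:F. ✗
3: successors {2, 3, 4, 5, 6}; []p there: 2:F, 3:F, 4:F, 5:T, 6:F. ✗
4: successors {1, 2, 3, 4, 6}; []p there: 1:T, 2:F, 3:F, 4:F, 6:F. ✗
5: successors {1, 3, 6}; []p there: 1:T, 3:F, 6:F. ✗
6: successors {2, 4, 5}; []p there: 2:F, 4:F, 5:T. ✗
Satisfying worlds: ∅.

0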